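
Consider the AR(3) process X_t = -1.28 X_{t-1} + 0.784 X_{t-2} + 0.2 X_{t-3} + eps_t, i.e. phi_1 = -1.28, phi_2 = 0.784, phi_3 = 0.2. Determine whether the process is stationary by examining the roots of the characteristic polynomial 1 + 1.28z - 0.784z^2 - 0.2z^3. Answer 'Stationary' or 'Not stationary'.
\text{Not stationary}

The AR(p) characteristic polynomial is P(z) = 1 + 1.28z - 0.784z^2 - 0.2z^3.
Stationarity requires all roots to lie outside the unit circle, i.e. |z| > 1 for every root.
Degree 3: look for a simple real root z0 first, then factor out (1 - z/z0) and solve the remaining quadratic.
Testing z0 = -5: P(-5) = 1 + (1.28)(-5) + (-0.784)(-5)^2 + (-0.2)(-5)^3
  = 1 + (-6.4) + (-19.6) + (25) = 0.  So z_0 = -5 is a root, |z_0| = 5.
Divide out the factor (1 + 0.2 z) = (1 - z/z0) (since 1/z0 = -0.2):
  P(z) = (1 + 0.2 z)(1 + (1.08) z + (-1) z^2)
  [check: z-coef 1.08 - (-0.2) = 1.28; z^2-coef -1 - (-0.2)(1.08) = -0.784; z^3-coef -(-0.2)(-1) = -0.2.]
Remaining roots from the quadratic factor 1 + (1.08) z + (-1) z^2:
  Set 1 + (1.08) z + (-1) z^2 = 0, i.e. a z^2 + b z + c = 0 with a = -1, b = 1.08, c = 1.
  Discriminant D = b^2 - 4ac = (1.08)^2 - 4*(-1)*1 = 1.1664 - (-4) = 5.1664.
  D >= 0, so the roots are real: z = (-b +/- sqrt(D)) / (2a) = (-1.08 +/- 2.272972) / (-2).
    z_1 = (-1.08 + 2.272972) / (-2) = -0.5965,   |z_1| = 0.5965.
    z_2 = (-1.08 - 2.272972) / (-2) = 1.6765,   |z_2| = 1.6765.
Moduli of all roots: 5.0000, 0.5965, 1.6765.
All moduli strictly greater than 1? No.
Verdict: Not stationary.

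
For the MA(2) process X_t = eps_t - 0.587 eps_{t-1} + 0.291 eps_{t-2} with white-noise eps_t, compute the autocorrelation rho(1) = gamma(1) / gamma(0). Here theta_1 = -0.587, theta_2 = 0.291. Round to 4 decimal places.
\rho(1) = -0.5302

For an MA(q) process with theta_0 = 1, the autocovariance is
  gamma(k) = sigma^2 * sum_{i=0..q-k} theta_i * theta_{i+k},
and rho(k) = gamma(k) / gamma(0). Sigma^2 cancels.
  numerator   = (1)*(-0.587) + (-0.587)*(0.291) = -0.757817.
  denominator = (1)^2 + (-0.587)^2 + (0.291)^2 = 1.42925.
  rho(1) = -0.757817 / 1.42925 = -0.5302.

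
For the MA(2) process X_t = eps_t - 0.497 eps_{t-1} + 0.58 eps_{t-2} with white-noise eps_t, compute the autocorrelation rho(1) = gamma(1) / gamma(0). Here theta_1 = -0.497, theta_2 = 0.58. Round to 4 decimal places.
\rho(1) = -0.4959

For an MA(q) process with theta_0 = 1, the autocovariance is
  gamma(k) = sigma^2 * sum_{i=0..q-k} theta_i * theta_{i+k},
and rho(k) = gamma(k) / gamma(0). Sigma^2 cancels.
  numerator   = (1)*(-0.497) + (-0.497)*(0.58) = -0.78526.
  denominator = (1)^2 + (-0.497)^2 + (0.58)^2 = 1.583409.
  rho(1) = -0.78526 / 1.583409 = -0.4959.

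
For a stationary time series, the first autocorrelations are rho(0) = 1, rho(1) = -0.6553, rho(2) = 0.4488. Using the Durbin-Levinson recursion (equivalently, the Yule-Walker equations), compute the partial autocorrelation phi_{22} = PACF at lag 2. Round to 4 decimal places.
\phi_{22} = 0.0340

The PACF at lag k is phi_{kk}, the last component of the solution
to the Yule-Walker system G_k phi = r_k where
  (G_k)_{ij} = rho(|i - j|), (r_k)_i = rho(i), i,j = 1..k.
Equivalently, Durbin-Levinson gives phi_{kk} iteratively:
  phi_{11} = rho(1)
  phi_{kk} = [rho(k) - sum_{j=1..k-1} phi_{k-1,j} rho(k-j)]
            / [1 - sum_{j=1..k-1} phi_{k-1,j} rho(j)],
  phi_{k,j} = phi_{k-1,j} - phi_{kk} phi_{k-1,k-j},  j = 1..k-1.
Step k = 1:
  phi_11 = rho(1) = -0.6553.
Step k = 2:
  phi_22 = [rho(2) - phi_11 rho(1)] / [1 - phi_11 rho(1)] = [0.4488 - (-0.6553)(-0.6553)] / [1 - (-0.6553)(-0.6553)]
         = 0.01938191 / 0.57058191 = 0.034.
Therefore phi_{22} = 0.0340.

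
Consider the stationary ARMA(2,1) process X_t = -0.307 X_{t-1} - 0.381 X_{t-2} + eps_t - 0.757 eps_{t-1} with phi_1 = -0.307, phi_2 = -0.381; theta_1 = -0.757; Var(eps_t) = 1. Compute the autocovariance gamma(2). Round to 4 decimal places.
\gamma(2) = -0.5667

Multiply the model equation by X_{t-k} and take expectations. With theta_0 = psi_0 = 1 and psi_j the MA(infinity) weights, this gives
  gamma(k) - sum_i phi_i gamma(k-i) = c_k,
  c_k = sigma^2 * sum_{j=k..q} theta_j psi_{j-k}   (c_k = 0 for k > q),
using gamma(-m) = gamma(m).
psi-weights needed (psi_j = theta_j + sum_i phi_i psi_{j-i}):
  psi_1 = theta_1 + phi_1 = -0.757 + (-0.307) = -1.064
Right-hand sides:
  c_0 = sigma^2 (1 + theta_1 psi_1) = 1 * (1 + (-0.757)(-1.064)) = 1 * 1.805448 = 1.805448
  c_1 = sigma^2 theta_1 = 1 * (-0.757) = -0.757
  c_2 = 0
Equations for k = 0, 1, 2 (AR order 2, c_2 = 0):
  (E0) gamma(0) = phi_1 gamma(1) + phi_2 gamma(2) + c_0
  (E1) gamma(1) = phi_1 gamma(0) + phi_2 gamma(1) + c_1
  (E2) gamma(2) = phi_1 gamma(1) + phi_2 gamma(0)
From (E1): gamma(1) = A gamma(0) + B with
  A = phi_1 / (1 - phi_2) = -0.307 / 1.381 = -0.222303,   B = c_1 / (1 - phi_2) = -0.757 / 1.381 = -0.548154.
Insert (E2) into (E0): gamma(0) (1 - phi_2^2) = phi_1 (1 + phi_2) gamma(1) + c_0.
  phi_1 (1 + phi_2) = (-0.307)(0.619) = -0.190033,   1 - phi_2^2 = 0.854839.
Replace gamma(1) by A gamma(0) + B and collect gamma(0):
  gamma(0) [0.854839 - (-0.190033)(-0.222303)] = (-0.190033)(-0.548154) + 1.805448
  gamma(0) * 0.812594 = 1.909615
  gamma(0) = 1.909615 / 0.812594 = 2.350023.
  gamma(1) = A gamma(0) + B = (-0.222303)(2.350023) + (-0.548154) = -1.07057.
  gamma(2) = phi_1 gamma(1) + phi_2 gamma(0) = (-0.307)(-1.07057) + (-0.381)(2.350023) = -0.566694.
Therefore gamma(2) = -0.5667 (to 4 decimal places).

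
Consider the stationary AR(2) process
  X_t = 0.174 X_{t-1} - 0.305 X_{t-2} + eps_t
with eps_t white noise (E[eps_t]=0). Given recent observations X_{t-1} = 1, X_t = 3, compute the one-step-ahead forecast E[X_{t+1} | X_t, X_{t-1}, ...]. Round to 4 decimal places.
E[X_{t+1} \mid \mathcal F_t] = 0.2170

For an AR(p) model X_t = c + sum_i phi_i X_{t-i} + eps_t, the
one-step-ahead conditional mean is
  E[X_{t+1} | X_t, ...] = c + sum_i phi_i X_{t+1-i}.
Substitute known values:
  E[X_{t+1} | ...] = (0.174) * (3) + (-0.305) * (1)
                   = 0.2170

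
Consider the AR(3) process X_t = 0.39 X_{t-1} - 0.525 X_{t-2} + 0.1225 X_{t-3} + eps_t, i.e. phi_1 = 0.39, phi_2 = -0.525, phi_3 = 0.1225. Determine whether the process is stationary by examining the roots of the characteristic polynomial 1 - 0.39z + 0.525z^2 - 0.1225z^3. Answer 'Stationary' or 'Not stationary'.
\text{Stationary}

The AR(p) characteristic polynomial is P(z) = 1 - 0.39z + 0.525z^2 - 0.1225z^3.
Stationarity requires all roots to lie outside the unit circle, i.e. |z| > 1 for every root.
Degree 3: look for a simple real root z0 first, then factor out (1 - z/z0) and solve the remaining quadratic.
Testing z0 = 4: P(4) = 1 + (-0.39)(4) + (0.525)(4)^2 + (-0.1225)(4)^3
  = 1 + (-1.56) + (8.4) + (-7.84) = 0.  So z_0 = 4 is a root, |z_0| = 4.
Divide out the factor (1 - 0.25 z) = (1 - z/z0) (since 1/z0 = 0.25):
  P(z) = (1 - 0.25 z)(1 + (-0.14) z + (0.49) z^2)
  [check: z-coef -0.14 - (0.25) = -0.39; z^2-coef 0.49 - (0.25)(-0.14) = 0.525; z^3-coef -(0.25)(0.49) = -0.1225.]
Remaining roots from the quadratic factor 1 + (-0.14) z + (0.49) z^2:
  Set 1 + (-0.14) z + (0.49) z^2 = 0, i.e. a z^2 + b z + c = 0 with a = 0.49, b = -0.14, c = 1.
  Discriminant D = b^2 - 4ac = (-0.14)^2 - 4*(0.49)*1 = 0.0196 - (1.96) = -1.9404.
  D < 0, so the roots are the complex-conjugate pair z = (-b +/- i sqrt(-D)) / (2a) = 0.1429 +/- 1.4214i.
  For a conjugate pair |z|^2 = z * conj(z) = (product of roots) = c/a = 1/(0.49) = 2.040816, so |z| = sqrt(2.040816) = 1.4286 for both roots.
Moduli of all roots: 4.0000, 1.4286, 1.4286.
All moduli strictly greater than 1? Yes.
Verdict: Stationary.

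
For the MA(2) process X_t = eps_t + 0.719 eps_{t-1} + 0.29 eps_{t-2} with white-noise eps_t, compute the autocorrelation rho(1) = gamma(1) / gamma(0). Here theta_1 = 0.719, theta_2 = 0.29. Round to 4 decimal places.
\rho(1) = 0.5793

For an MA(q) process with theta_0 = 1, the autocovariance is
  gamma(k) = sigma^2 * sum_{i=0..q-k} theta_i * theta_{i+k},
and rho(k) = gamma(k) / gamma(0). Sigma^2 cancels.
  numerator   = (1)*(0.719) + (0.719)*(0.29) = 0.92751.
  denominator = (1)^2 + (0.719)^2 + (0.29)^2 = 1.601061.
  rho(1) = 0.92751 / 1.601061 = 0.5793.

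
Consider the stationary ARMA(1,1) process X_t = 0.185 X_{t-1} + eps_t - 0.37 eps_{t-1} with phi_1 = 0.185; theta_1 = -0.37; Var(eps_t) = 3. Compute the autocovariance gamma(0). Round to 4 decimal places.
\gamma(0) = 3.1063

Multiply the model equation by X_{t-k} and take expectations. With theta_0 = psi_0 = 1 and psi_j the MA(infinity) weights, this gives
  gamma(k) - sum_i phi_i gamma(k-i) = c_k,
  c_k = sigma^2 * sum_{j=k..q} theta_j psi_{j-k}   (c_k = 0 for k > q),
using gamma(-m) = gamma(m).
psi-weights needed (psi_j = theta_j + sum_i phi_i psi_{j-i}):
  psi_1 = theta_1 + phi_1 = -0.37 + (0.185) = -0.185
Right-hand sides:
  c_0 = sigma^2 (1 + theta_1 psi_1) = 3 * (1 + (-0.37)(-0.185)) = 3 * 1.06845 = 3.20535
  c_1 = sigma^2 theta_1 = 3 * (-0.37) = -1.11
  c_2 = 0
Equations for k = 0 and k = 1 (AR order 1):
  gamma(0) = phi_1 gamma(1) + c_0
  gamma(1) = phi_1 gamma(0) + c_1
Substituting the second into the first: gamma(0) (1 - phi_1^2) = c_0 + phi_1 c_1, so
  gamma(0) = (c_0 + phi_1 c_1) / (1 - phi_1^2) = (3.20535 + (0.185)(-1.11)) / (1 - (0.185)^2) = 3 / 0.965775 = 3.106314.
Therefore gamma(0) = 3.1063 (to 4 decimal places).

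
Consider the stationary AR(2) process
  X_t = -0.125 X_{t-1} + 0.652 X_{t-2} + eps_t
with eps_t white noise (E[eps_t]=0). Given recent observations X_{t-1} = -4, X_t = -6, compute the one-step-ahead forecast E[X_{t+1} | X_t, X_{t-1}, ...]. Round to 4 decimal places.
E[X_{t+1} \mid \mathcal F_t] = -1.8580

For an AR(p) model X_t = c + sum_i phi_i X_{t-i} + eps_t, the
one-step-ahead conditional mean is
  E[X_{t+1} | X_t, ...] = c + sum_i phi_i X_{t+1-i}.
Substitute known values:
  E[X_{t+1} | ...] = (-0.125) * (-6) + (0.652) * (-4)
                   = -1.8580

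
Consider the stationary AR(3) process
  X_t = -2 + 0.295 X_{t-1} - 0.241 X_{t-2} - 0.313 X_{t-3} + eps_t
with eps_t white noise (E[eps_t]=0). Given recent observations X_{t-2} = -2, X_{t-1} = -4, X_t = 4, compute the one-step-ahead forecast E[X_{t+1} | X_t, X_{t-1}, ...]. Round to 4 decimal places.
E[X_{t+1} \mid \mathcal F_t] = 0.7700

For an AR(p) model X_t = c + sum_i phi_i X_{t-i} + eps_t, the
one-step-ahead conditional mean is
  E[X_{t+1} | X_t, ...] = c + sum_i phi_i X_{t+1-i}.
Substitute known values:
  E[X_{t+1} | ...] = -2 + (0.295) * (4) + (-0.241) * (-4) + (-0.313) * (-2)
                   = 0.7700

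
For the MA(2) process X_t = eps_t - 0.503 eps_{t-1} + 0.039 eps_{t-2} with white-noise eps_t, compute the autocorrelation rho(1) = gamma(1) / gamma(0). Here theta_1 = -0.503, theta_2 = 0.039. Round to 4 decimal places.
\rho(1) = -0.4166

For an MA(q) process with theta_0 = 1, the autocovariance is
  gamma(k) = sigma^2 * sum_{i=0..q-k} theta_i * theta_{i+k},
and rho(k) = gamma(k) / gamma(0). Sigma^2 cancels.
  numerator   = (1)*(-0.503) + (-0.503)*(0.039) = -0.522617.
  denominator = (1)^2 + (-0.503)^2 + (0.039)^2 = 1.25453.
  rho(1) = -0.522617 / 1.25453 = -0.4166.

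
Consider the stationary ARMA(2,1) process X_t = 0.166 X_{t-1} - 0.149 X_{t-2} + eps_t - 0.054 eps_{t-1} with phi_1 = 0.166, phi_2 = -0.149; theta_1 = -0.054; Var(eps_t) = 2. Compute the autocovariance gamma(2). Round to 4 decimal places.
\gamma(2) = -0.2735

Multiply the model equation by X_{t-k} and take expectations. With theta_0 = psi_0 = 1 and psi_j the MA(infinity) weights, this gives
  gamma(k) - sum_i phi_i gamma(k-i) = c_k,
  c_k = sigma^2 * sum_{j=k..q} theta_j psi_{j-k}   (c_k = 0 for k > q),
using gamma(-m) = gamma(m).
psi-weights needed (psi_j = theta_j + sum_i phi_i psi_{j-i}):
  psi_1 = theta_1 + phi_1 = -0.054 + (0.166) = 0.112
Right-hand sides:
  c_0 = sigma^2 (1 + theta_1 psi_1) = 2 * (1 + (-0.054)(0.112)) = 2 * 0.993952 = 1.987904
  c_1 = sigma^2 theta_1 = 2 * (-0.054) = -0.108
  c_2 = 0
Equations for k = 0, 1, 2 (AR order 2, c_2 = 0):
  (E0) gamma(0) = phi_1 gamma(1) + phi_2 gamma(2) + c_0
  (E1) gamma(1) = phi_1 gamma(0) + phi_2 gamma(1) + c_1
  (E2) gamma(2) = phi_1 gamma(1) + phi_2 gamma(0)
From (E1): gamma(1) = A gamma(0) + B with
  A = phi_1 / (1 - phi_2) = 0.166 / 1.149 = 0.144473,   B = c_1 / (1 - phi_2) = -0.108 / 1.149 = -0.093995.
Insert (E2) into (E0): gamma(0) (1 - phi_2^2) = phi_1 (1 + phi_2) gamma(1) + c_0.
  phi_1 (1 + phi_2) = (0.166)(0.851) = 0.141266,   1 - phi_2^2 = 0.977799.
Replace gamma(1) by A gamma(0) + B and collect gamma(0):
  gamma(0) [0.977799 - (0.141266)(0.144473)] = (0.141266)(-0.093995) + 1.987904
  gamma(0) * 0.95739 = 1.974626
  gamma(0) = 1.974626 / 0.95739 = 2.06251.
  gamma(1) = A gamma(0) + B = (0.144473)(2.06251) + (-0.093995) = 0.203983.
  gamma(2) = phi_1 gamma(1) + phi_2 gamma(0) = (0.166)(0.203983) + (-0.149)(2.06251) = -0.273453.
Therefore gamma(2) = -0.2735 (to 4 decimal places).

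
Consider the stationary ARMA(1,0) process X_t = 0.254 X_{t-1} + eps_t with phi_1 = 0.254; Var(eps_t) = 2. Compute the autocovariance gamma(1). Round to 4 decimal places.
\gamma(1) = 0.5430

Multiply the model equation by X_{t-k} and take expectations. With theta_0 = psi_0 = 1 and psi_j the MA(infinity) weights, this gives
  gamma(k) - sum_i phi_i gamma(k-i) = c_k,
  c_k = sigma^2 * sum_{j=k..q} theta_j psi_{j-k}   (c_k = 0 for k > q),
using gamma(-m) = gamma(m).
Pure AR (q = 0): c_0 = sigma^2 = 2, c_k = 0 for k >= 1.
Equations for k = 0 and k = 1 (AR order 1):
  gamma(0) = phi_1 gamma(1) + c_0
  gamma(1) = phi_1 gamma(0) + c_1
Substituting the second into the first: gamma(0) (1 - phi_1^2) = c_0 + phi_1 c_1, so
  gamma(0) = c_0 / (1 - phi_1^2) = 2 / (1 - (0.254)^2) = 2 / 0.935484 = 2.137931.
  gamma(1) = phi_1 gamma(0) = (0.254)(2.137931) = 0.543034.
Therefore gamma(1) = 0.5430 (to 4 decimal places).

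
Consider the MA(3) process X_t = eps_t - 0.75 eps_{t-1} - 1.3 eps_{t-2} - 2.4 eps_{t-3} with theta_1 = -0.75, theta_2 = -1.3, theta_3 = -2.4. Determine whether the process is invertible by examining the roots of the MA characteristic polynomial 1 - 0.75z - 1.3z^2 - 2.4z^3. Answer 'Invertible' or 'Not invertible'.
\text{Not invertible}

The MA(q) characteristic polynomial is P(z) = 1 - 0.75z - 1.3z^2 - 2.4z^3.
Invertibility requires all roots to lie outside the unit circle, i.e. |z| > 1 for every root.
Degree 3: look for a simple real root z0 first, then factor out (1 - z/z0) and solve the remaining quadratic.
Testing z0 = 0.5: P(0.5) = 1 + (-0.75)(0.5) + (-1.3)(0.5)^2 + (-2.4)(0.5)^3
  = 1 + (-0.375) + (-0.325) + (-0.3) = 0.  So z_0 = 0.5 is a root, |z_0| = 0.5.
Divide out the factor (1 - 2 z) = (1 - z/z0) (since 1/z0 = 2):
  P(z) = (1 - 2 z)(1 + (1.25) z + (1.2) z^2)
  [check: z-coef 1.25 - (2) = -0.75; z^2-coef 1.2 - (2)(1.25) = -1.3; z^3-coef -(2)(1.2) = -2.4.]
Remaining roots from the quadratic factor 1 + (1.25) z + (1.2) z^2:
  Set 1 + (1.25) z + (1.2) z^2 = 0, i.e. a z^2 + b z + c = 0 with a = 1.2, b = 1.25, c = 1.
  Discriminant D = b^2 - 4ac = (1.25)^2 - 4*(1.2)*1 = 1.5625 - (4.8) = -3.2375.
  D < 0, so the roots are the complex-conjugate pair z = (-b +/- i sqrt(-D)) / (2a) = -0.5208 +/- 0.7497i.
  For a conjugate pair |z|^2 = z * conj(z) = (product of roots) = c/a = 1/(1.2) = 0.833333, so |z| = sqrt(0.833333) = 0.9129 for both roots.
Moduli of all roots: 0.5000, 0.9129, 0.9129.
All moduli strictly greater than 1? No.
Verdict: Not invertible.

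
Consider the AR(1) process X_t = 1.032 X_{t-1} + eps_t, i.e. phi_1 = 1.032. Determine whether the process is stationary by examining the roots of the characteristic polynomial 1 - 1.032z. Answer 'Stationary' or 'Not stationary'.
\text{Not stationary}

The AR(p) characteristic polynomial is P(z) = 1 - 1.032z.
Stationarity requires all roots to lie outside the unit circle, i.e. |z| > 1 for every root.
This is linear in z: 1 + (-1.032) z = 0  =>  z = -1/(-1.032) = 0.968992,  |z| = 0.968992.
Moduli of all roots: 0.9690.
All moduli strictly greater than 1? No.
Verdict: Not stationary.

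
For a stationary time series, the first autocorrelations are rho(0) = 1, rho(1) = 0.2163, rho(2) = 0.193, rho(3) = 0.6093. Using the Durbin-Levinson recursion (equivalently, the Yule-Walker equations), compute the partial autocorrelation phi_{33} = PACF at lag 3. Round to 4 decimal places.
\phi_{33} = 0.5810

The PACF at lag k is phi_{kk}, the last component of the solution
to the Yule-Walker system G_k phi = r_k where
  (G_k)_{ij} = rho(|i - j|), (r_k)_i = rho(i), i,j = 1..k.
Equivalently, Durbin-Levinson gives phi_{kk} iteratively:
  phi_{11} = rho(1)
  phi_{kk} = [rho(k) - sum_{j=1..k-1} phi_{k-1,j} rho(k-j)]
            / [1 - sum_{j=1..k-1} phi_{k-1,j} rho(j)],
  phi_{k,j} = phi_{k-1,j} - phi_{kk} phi_{k-1,k-j},  j = 1..k-1.
Step k = 1:
  phi_11 = rho(1) = 0.2163.
Step k = 2:
  phi_22 = [rho(2) - phi_11 rho(1)] / [1 - phi_11 rho(1)] = [0.193 - (0.2163)(0.2163)] / [1 - (0.2163)(0.2163)]
         = 0.14621431 / 0.95321431 = 0.153391.
  Update: phi_21 = phi_11 - phi_22 phi_11 = 0.2163 - (0.153391)(0.2163) = 0.183122.
Step k = 3:
  phi_33 = [rho(3) - phi_21 rho(2) - phi_22 rho(1)] / [1 - phi_21 rho(1) - phi_22 rho(2)]
    numerator   = 0.6093 - (0.183122)(0.193) - (0.153391)(0.2163) = 0.54077911
    denominator = 1 - (0.183122)(0.2163) - (0.153391)(0.193) = 0.93078638
  phi_33 = 0.54077911 / 0.93078638 = 0.581.
Therefore phi_{33} = 0.5810.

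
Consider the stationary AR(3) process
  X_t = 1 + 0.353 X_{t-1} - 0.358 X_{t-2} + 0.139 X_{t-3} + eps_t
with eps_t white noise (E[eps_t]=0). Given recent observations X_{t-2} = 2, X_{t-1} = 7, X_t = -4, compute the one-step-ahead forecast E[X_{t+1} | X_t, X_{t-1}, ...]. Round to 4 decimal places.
E[X_{t+1} \mid \mathcal F_t] = -2.6400

For an AR(p) model X_t = c + sum_i phi_i X_{t-i} + eps_t, the
one-step-ahead conditional mean is
  E[X_{t+1} | X_t, ...] = c + sum_i phi_i X_{t+1-i}.
Substitute known values:
  E[X_{t+1} | ...] = 1 + (0.353) * (-4) + (-0.358) * (7) + (0.139) * (2)
                   = -2.6400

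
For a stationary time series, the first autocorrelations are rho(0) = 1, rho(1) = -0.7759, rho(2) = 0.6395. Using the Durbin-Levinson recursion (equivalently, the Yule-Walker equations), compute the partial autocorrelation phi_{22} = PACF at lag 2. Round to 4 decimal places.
\phi_{22} = 0.0942

The PACF at lag k is phi_{kk}, the last component of the solution
to the Yule-Walker system G_k phi = r_k where
  (G_k)_{ij} = rho(|i - j|), (r_k)_i = rho(i), i,j = 1..k.
Equivalently, Durbin-Levinson gives phi_{kk} iteratively:
  phi_{11} = rho(1)
  phi_{kk} = [rho(k) - sum_{j=1..k-1} phi_{k-1,j} rho(k-j)]
            / [1 - sum_{j=1..k-1} phi_{k-1,j} rho(j)],
  phi_{k,j} = phi_{k-1,j} - phi_{kk} phi_{k-1,k-j},  j = 1..k-1.
Step k = 1:
  phi_11 = rho(1) = -0.7759.
Step k = 2:
  phi_22 = [rho(2) - phi_11 rho(1)] / [1 - phi_11 rho(1)] = [0.6395 - (-0.7759)(-0.7759)] / [1 - (-0.7759)(-0.7759)]
         = 0.03747919 / 0.39797919 = 0.0942.
Therefore phi_{22} = 0.0942.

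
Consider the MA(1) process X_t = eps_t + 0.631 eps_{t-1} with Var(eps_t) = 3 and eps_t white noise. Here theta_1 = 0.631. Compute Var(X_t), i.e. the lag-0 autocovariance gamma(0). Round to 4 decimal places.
\gamma(0) = 4.1945

For an MA(q) process X_t = eps_t + sum_i theta_i eps_{t-i} with
Var(eps_t) = sigma^2, the variance is
  gamma(0) = sigma^2 * (1 + sum_i theta_i^2).
  sum_i theta_i^2 = (0.631)^2 = 0.398161.
  gamma(0) = 3 * (1 + 0.398161) = 3 * 1.398161 = 4.194483, which rounds to 4.1945.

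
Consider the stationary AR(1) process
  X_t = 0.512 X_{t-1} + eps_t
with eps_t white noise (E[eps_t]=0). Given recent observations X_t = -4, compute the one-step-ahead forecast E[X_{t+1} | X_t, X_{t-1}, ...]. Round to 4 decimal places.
E[X_{t+1} \mid \mathcal F_t] = -2.0480

For an AR(p) model X_t = c + sum_i phi_i X_{t-i} + eps_t, the
one-step-ahead conditional mean is
  E[X_{t+1} | X_t, ...] = c + sum_i phi_i X_{t+1-i}.
Substitute known values:
  E[X_{t+1} | ...] = (0.512) * (-4)
                   = -2.0480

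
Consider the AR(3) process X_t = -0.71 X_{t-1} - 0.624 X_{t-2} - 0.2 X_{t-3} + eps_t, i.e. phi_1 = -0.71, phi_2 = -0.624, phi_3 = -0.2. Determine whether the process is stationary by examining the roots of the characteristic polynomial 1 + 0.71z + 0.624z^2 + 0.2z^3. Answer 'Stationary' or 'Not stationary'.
\text{Stationary}

The AR(p) characteristic polynomial is P(z) = 1 + 0.71z + 0.624z^2 + 0.2z^3.
Stationarity requires all roots to lie outside the unit circle, i.e. |z| > 1 for every root.
Degree 3: look for a simple real root z0 first, then factor out (1 - z/z0) and solve the remaining quadratic.
Testing z0 = -2.5: P(-2.5) = 1 + (0.71)(-2.5) + (0.624)(-2.5)^2 + (0.2)(-2.5)^3
  = 1 + (-1.775) + (3.9) + (-3.125) = 0.  So z_0 = -2.5 is a root, |z_0| = 2.5.
Divide out the factor (1 + 0.4 z) = (1 - z/z0) (since 1/z0 = -0.4):
  P(z) = (1 + 0.4 z)(1 + (0.31) z + (0.5) z^2)
  [check: z-coef 0.31 - (-0.4) = 0.71; z^2-coef 0.5 - (-0.4)(0.31) = 0.624; z^3-coef -(-0.4)(0.5) = 0.2.]
Remaining roots from the quadratic factor 1 + (0.31) z + (0.5) z^2:
  Set 1 + (0.31) z + (0.5) z^2 = 0, i.e. a z^2 + b z + c = 0 with a = 0.5, b = 0.31, c = 1.
  Discriminant D = b^2 - 4ac = (0.31)^2 - 4*(0.5)*1 = 0.0961 - (2) = -1.9039.
  D < 0, so the roots are the complex-conjugate pair z = (-b +/- i sqrt(-D)) / (2a) = -0.31 +/- 1.3798i.
  For a conjugate pair |z|^2 = z * conj(z) = (product of roots) = c/a = 1/(0.5) = 2, so |z| = sqrt(2) = 1.4142 for both roots.
Moduli of all roots: 2.5000, 1.4142, 1.4142.
All moduli strictly greater than 1? Yes.
Verdict: Stationary.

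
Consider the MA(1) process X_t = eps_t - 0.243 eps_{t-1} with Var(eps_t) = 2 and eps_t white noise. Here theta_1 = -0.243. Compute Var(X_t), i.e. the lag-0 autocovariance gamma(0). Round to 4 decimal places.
\gamma(0) = 2.1181

For an MA(q) process X_t = eps_t + sum_i theta_i eps_{t-i} with
Var(eps_t) = sigma^2, the variance is
  gamma(0) = sigma^2 * (1 + sum_i theta_i^2).
  sum_i theta_i^2 = (-0.243)^2 = 0.059049.
  gamma(0) = 2 * (1 + 0.059049) = 2 * 1.059049 = 2.118098, which rounds to 2.1181.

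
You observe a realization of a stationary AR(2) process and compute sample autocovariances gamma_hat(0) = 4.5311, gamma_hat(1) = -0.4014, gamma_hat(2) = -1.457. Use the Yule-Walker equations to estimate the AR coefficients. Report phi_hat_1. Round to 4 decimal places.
\hat\phi_{1} = -0.1180

The Yule-Walker equations for an AR(p) process read, in matrix form,
  Gamma_p phi = r_p,   with   (Gamma_p)_{ij} = gamma(|i - j|),
                       (r_p)_i = gamma(i),   i,j = 1..p.
Substitute the sample gammas (Toeplitz matrix and right-hand side of size 2):
  Gamma_p = [[4.5311, -0.4014], [-0.4014, 4.5311]]
  r_p     = [-0.4014, -1.457]
Written out:
  4.5311 phi_1 - 0.4014 phi_2 = -0.4014
  -0.4014 phi_1 + 4.5311 phi_2 = -1.457
Solve by Cramer's rule:
  det = gamma(0)^2 - gamma(1)^2 = (4.5311)^2 - (-0.4014)^2 = 20.53086721 - 0.16112196 = 20.36974525
  phi_hat_1 = [gamma(1) gamma(0) - gamma(1) gamma(2)] / det = [(-0.4014)(4.5311) - (-0.4014)(-1.457)] / 20.36974525 = -2.40362334 / 20.36974525 = -0.118
  phi_hat_2 = [gamma(0) gamma(2) - gamma(1)^2] / det = [(4.5311)(-1.457) - (-0.4014)^2] / 20.36974525 = -6.76293466 / 20.36974525 = -0.332
So phi_hat = [-0.1180, -0.3320].
Therefore phi_hat_1 = -0.1180.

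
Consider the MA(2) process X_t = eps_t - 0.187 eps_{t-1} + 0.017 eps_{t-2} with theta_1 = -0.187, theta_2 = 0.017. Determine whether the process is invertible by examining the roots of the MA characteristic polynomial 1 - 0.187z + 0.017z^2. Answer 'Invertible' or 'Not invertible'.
\text{Invertible}

The MA(q) characteristic polynomial is P(z) = 1 - 0.187z + 0.017z^2.
Invertibility requires all roots to lie outside the unit circle, i.e. |z| > 1 for every root.
Set 1 + (-0.187) z + (0.017) z^2 = 0, i.e. a z^2 + b z + c = 0 with a = 0.017, b = -0.187, c = 1.
Discriminant D = b^2 - 4ac = (-0.187)^2 - 4*(0.017)*1 = 0.034969 - (0.068) = -0.033031.
D < 0, so the roots are the complex-conjugate pair z = (-b +/- i sqrt(-D)) / (2a) = 5.5 +/- 5.3454i.
For a conjugate pair |z|^2 = z * conj(z) = (product of roots) = c/a = 1/(0.017) = 58.823529, so |z| = sqrt(58.823529) = 7.6696 for both roots.
Moduli of all roots: 7.6696, 7.6696.
All moduli strictly greater than 1? Yes.
Verdict: Invertible.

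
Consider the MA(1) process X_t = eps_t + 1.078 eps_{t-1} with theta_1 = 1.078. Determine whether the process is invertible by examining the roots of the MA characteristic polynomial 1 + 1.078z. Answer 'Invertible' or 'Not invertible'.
\text{Not invertible}

The MA(q) characteristic polynomial is P(z) = 1 + 1.078z.
Invertibility requires all roots to lie outside the unit circle, i.e. |z| > 1 for every root.
This is linear in z: 1 + (1.078) z = 0  =>  z = -1/(1.078) = -0.927644,  |z| = 0.927644.
Moduli of all roots: 0.9276.
All moduli strictly greater than 1? No.
Verdict: Not invertible.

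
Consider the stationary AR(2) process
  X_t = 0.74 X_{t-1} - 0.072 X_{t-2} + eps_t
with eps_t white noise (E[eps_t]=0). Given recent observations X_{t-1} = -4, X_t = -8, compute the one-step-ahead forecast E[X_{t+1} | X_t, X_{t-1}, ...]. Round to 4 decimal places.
E[X_{t+1} \mid \mathcal F_t] = -5.6320

For an AR(p) model X_t = c + sum_i phi_i X_{t-i} + eps_t, the
one-step-ahead conditional mean is
  E[X_{t+1} | X_t, ...] = c + sum_i phi_i X_{t+1-i}.
Substitute known values:
  E[X_{t+1} | ...] = (0.74) * (-8) + (-0.072) * (-4)
                   = -5.6320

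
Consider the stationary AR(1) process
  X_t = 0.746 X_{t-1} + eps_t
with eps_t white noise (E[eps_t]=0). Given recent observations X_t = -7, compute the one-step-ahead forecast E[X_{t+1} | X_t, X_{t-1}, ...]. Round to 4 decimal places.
E[X_{t+1} \mid \mathcal F_t] = -5.2220

For an AR(p) model X_t = c + sum_i phi_i X_{t-i} + eps_t, the
one-step-ahead conditional mean is
  E[X_{t+1} | X_t, ...] = c + sum_i phi_i X_{t+1-i}.
Substitute known values:
  E[X_{t+1} | ...] = (0.746) * (-7)
                   = -5.2220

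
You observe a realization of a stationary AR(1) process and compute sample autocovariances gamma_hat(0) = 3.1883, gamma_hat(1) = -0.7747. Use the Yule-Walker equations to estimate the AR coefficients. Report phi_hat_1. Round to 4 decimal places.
\hat\phi_{1} = -0.2430

The Yule-Walker equations for an AR(p) process read, in matrix form,
  Gamma_p phi = r_p,   with   (Gamma_p)_{ij} = gamma(|i - j|),
                       (r_p)_i = gamma(i),   i,j = 1..p.
Substitute the sample gammas (Toeplitz matrix and right-hand side of size 1):
  Gamma_p = [[3.1883]]
  r_p     = [-0.7747]
With p = 1 this is the single equation gamma(0) phi_1 = gamma(1):
  phi_hat_1 = gamma(1) / gamma(0) = -0.7747 / 3.1883 = -0.2430.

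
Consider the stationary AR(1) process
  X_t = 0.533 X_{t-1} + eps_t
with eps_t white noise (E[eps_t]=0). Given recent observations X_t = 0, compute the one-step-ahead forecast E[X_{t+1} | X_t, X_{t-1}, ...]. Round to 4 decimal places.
E[X_{t+1} \mid \mathcal F_t] = 0.0000

For an AR(p) model X_t = c + sum_i phi_i X_{t-i} + eps_t, the
one-step-ahead conditional mean is
  E[X_{t+1} | X_t, ...] = c + sum_i phi_i X_{t+1-i}.
Substitute known values:
  E[X_{t+1} | ...] = (0.533) * (0)
                   = 0.0000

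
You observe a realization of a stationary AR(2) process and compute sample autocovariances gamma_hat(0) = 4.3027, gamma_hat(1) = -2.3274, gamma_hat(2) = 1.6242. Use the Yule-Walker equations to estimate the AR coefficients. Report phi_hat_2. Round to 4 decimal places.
\hat\phi_{2} = 0.1200

The Yule-Walker equations for an AR(p) process read, in matrix form,
  Gamma_p phi = r_p,   with   (Gamma_p)_{ij} = gamma(|i - j|),
                       (r_p)_i = gamma(i),   i,j = 1..p.
Substitute the sample gammas (Toeplitz matrix and right-hand side of size 2):
  Gamma_p = [[4.3027, -2.3274], [-2.3274, 4.3027]]
  r_p     = [-2.3274, 1.6242]
Written out:
  4.3027 phi_1 - 2.3274 phi_2 = -2.3274
  -2.3274 phi_1 + 4.3027 phi_2 = 1.6242
Solve by Cramer's rule:
  det = gamma(0)^2 - gamma(1)^2 = (4.3027)^2 - (-2.3274)^2 = 18.51322729 - 5.41679076 = 13.09643653
  phi_hat_1 = [gamma(1) gamma(0) - gamma(1) gamma(2)] / det = [(-2.3274)(4.3027) - (-2.3274)(1.6242)] / 13.09643653 = -6.2339409 / 13.09643653 = -0.476
  phi_hat_2 = [gamma(0) gamma(2) - gamma(1)^2] / det = [(4.3027)(1.6242) - (-2.3274)^2] / 13.09643653 = 1.57165458 / 13.09643653 = 0.12
So phi_hat = [-0.4760, 0.1200].
Therefore phi_hat_2 = 0.1200.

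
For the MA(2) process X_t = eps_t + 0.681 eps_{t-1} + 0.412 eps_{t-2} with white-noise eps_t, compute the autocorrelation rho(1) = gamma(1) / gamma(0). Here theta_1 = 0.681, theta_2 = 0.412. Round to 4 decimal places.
\rho(1) = 0.5887

For an MA(q) process with theta_0 = 1, the autocovariance is
  gamma(k) = sigma^2 * sum_{i=0..q-k} theta_i * theta_{i+k},
and rho(k) = gamma(k) / gamma(0). Sigma^2 cancels.
  numerator   = (1)*(0.681) + (0.681)*(0.412) = 0.961572.
  denominator = (1)^2 + (0.681)^2 + (0.412)^2 = 1.633505.
  rho(1) = 0.961572 / 1.633505 = 0.5887.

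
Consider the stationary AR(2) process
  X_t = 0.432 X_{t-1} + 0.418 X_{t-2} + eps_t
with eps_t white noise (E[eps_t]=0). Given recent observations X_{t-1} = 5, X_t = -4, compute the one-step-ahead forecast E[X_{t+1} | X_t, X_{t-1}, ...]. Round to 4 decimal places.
E[X_{t+1} \mid \mathcal F_t] = 0.3620

For an AR(p) model X_t = c + sum_i phi_i X_{t-i} + eps_t, the
one-step-ahead conditional mean is
  E[X_{t+1} | X_t, ...] = c + sum_i phi_i X_{t+1-i}.
Substitute known values:
  E[X_{t+1} | ...] = (0.432) * (-4) + (0.418) * (5)
                   = 0.3620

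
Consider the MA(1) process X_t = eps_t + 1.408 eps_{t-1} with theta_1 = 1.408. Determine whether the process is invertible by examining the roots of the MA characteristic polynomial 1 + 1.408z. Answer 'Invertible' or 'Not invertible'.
\text{Not invertible}

The MA(q) characteristic polynomial is P(z) = 1 + 1.408z.
Invertibility requires all roots to lie outside the unit circle, i.e. |z| > 1 for every root.
This is linear in z: 1 + (1.408) z = 0  =>  z = -1/(1.408) = -0.710227,  |z| = 0.710227.
Moduli of all roots: 0.7102.
All moduli strictly greater than 1? No.
Verdict: Not invertible.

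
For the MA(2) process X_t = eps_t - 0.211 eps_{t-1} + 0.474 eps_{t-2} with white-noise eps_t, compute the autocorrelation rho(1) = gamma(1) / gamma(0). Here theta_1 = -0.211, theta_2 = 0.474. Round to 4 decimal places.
\rho(1) = -0.2450

For an MA(q) process with theta_0 = 1, the autocovariance is
  gamma(k) = sigma^2 * sum_{i=0..q-k} theta_i * theta_{i+k},
and rho(k) = gamma(k) / gamma(0). Sigma^2 cancels.
  numerator   = (1)*(-0.211) + (-0.211)*(0.474) = -0.311014.
  denominator = (1)^2 + (-0.211)^2 + (0.474)^2 = 1.269197.
  rho(1) = -0.311014 / 1.269197 = -0.2450.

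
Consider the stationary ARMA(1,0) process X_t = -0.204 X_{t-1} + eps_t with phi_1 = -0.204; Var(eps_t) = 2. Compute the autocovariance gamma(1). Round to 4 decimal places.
\gamma(1) = -0.4257

Multiply the model equation by X_{t-k} and take expectations. With theta_0 = psi_0 = 1 and psi_j the MA(infinity) weights, this gives
  gamma(k) - sum_i phi_i gamma(k-i) = c_k,
  c_k = sigma^2 * sum_{j=k..q} theta_j psi_{j-k}   (c_k = 0 for k > q),
using gamma(-m) = gamma(m).
Pure AR (q = 0): c_0 = sigma^2 = 2, c_k = 0 for k >= 1.
Equations for k = 0 and k = 1 (AR order 1):
  gamma(0) = phi_1 gamma(1) + c_0
  gamma(1) = phi_1 gamma(0) + c_1
Substituting the second into the first: gamma(0) (1 - phi_1^2) = c_0 + phi_1 c_1, so
  gamma(0) = c_0 / (1 - phi_1^2) = 2 / (1 - (-0.204)^2) = 2 / 0.958384 = 2.086846.
  gamma(1) = phi_1 gamma(0) = (-0.204)(2.086846) = -0.425717.
Therefore gamma(1) = -0.4257 (to 4 decimal places).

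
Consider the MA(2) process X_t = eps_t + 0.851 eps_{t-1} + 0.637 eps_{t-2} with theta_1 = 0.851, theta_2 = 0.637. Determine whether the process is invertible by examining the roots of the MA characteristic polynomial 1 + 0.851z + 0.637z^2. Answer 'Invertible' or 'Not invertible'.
\text{Invertible}

The MA(q) characteristic polynomial is P(z) = 1 + 0.851z + 0.637z^2.
Invertibility requires all roots to lie outside the unit circle, i.e. |z| > 1 for every root.
Set 1 + (0.851) z + (0.637) z^2 = 0, i.e. a z^2 + b z + c = 0 with a = 0.637, b = 0.851, c = 1.
Discriminant D = b^2 - 4ac = (0.851)^2 - 4*(0.637)*1 = 0.724201 - (2.548) = -1.823799.
D < 0, so the roots are the complex-conjugate pair z = (-b +/- i sqrt(-D)) / (2a) = -0.668 +/- 1.06i.
For a conjugate pair |z|^2 = z * conj(z) = (product of roots) = c/a = 1/(0.637) = 1.569859, so |z| = sqrt(1.569859) = 1.2529 for both roots.
Moduli of all roots: 1.2529, 1.2529.
All moduli strictly greater than 1? Yes.
Verdict: Invertible.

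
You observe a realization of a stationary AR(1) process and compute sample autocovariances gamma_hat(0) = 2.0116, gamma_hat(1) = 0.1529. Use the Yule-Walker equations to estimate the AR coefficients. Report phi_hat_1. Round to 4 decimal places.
\hat\phi_{1} = 0.0760

The Yule-Walker equations for an AR(p) process read, in matrix form,
  Gamma_p phi = r_p,   with   (Gamma_p)_{ij} = gamma(|i - j|),
                       (r_p)_i = gamma(i),   i,j = 1..p.
Substitute the sample gammas (Toeplitz matrix and right-hand side of size 1):
  Gamma_p = [[2.0116]]
  r_p     = [0.1529]
With p = 1 this is the single equation gamma(0) phi_1 = gamma(1):
  phi_hat_1 = gamma(1) / gamma(0) = 0.1529 / 2.0116 = 0.0760.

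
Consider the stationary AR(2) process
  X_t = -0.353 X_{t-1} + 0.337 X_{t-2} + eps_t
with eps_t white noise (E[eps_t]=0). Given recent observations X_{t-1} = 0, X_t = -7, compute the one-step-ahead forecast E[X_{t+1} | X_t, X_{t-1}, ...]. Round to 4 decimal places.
E[X_{t+1} \mid \mathcal F_t] = 2.4710

For an AR(p) model X_t = c + sum_i phi_i X_{t-i} + eps_t, the
one-step-ahead conditional mean is
  E[X_{t+1} | X_t, ...] = c + sum_i phi_i X_{t+1-i}.
Substitute known values:
  E[X_{t+1} | ...] = (-0.353) * (-7) + (0.337) * (0)
                   = 2.4710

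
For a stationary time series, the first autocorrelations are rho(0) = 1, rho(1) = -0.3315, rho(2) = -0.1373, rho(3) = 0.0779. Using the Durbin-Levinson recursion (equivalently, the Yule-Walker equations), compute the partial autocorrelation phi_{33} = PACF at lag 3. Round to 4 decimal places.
\phi_{33} = -0.0880

The PACF at lag k is phi_{kk}, the last component of the solution
to the Yule-Walker system G_k phi = r_k where
  (G_k)_{ij} = rho(|i - j|), (r_k)_i = rho(i), i,j = 1..k.
Equivalently, Durbin-Levinson gives phi_{kk} iteratively:
  phi_{11} = rho(1)
  phi_{kk} = [rho(k) - sum_{j=1..k-1} phi_{k-1,j} rho(k-j)]
            / [1 - sum_{j=1..k-1} phi_{k-1,j} rho(j)],
  phi_{k,j} = phi_{k-1,j} - phi_{kk} phi_{k-1,k-j},  j = 1..k-1.
Step k = 1:
  phi_11 = rho(1) = -0.3315.
Step k = 2:
  phi_22 = [rho(2) - phi_11 rho(1)] / [1 - phi_11 rho(1)] = [-0.1373 - (-0.3315)(-0.3315)] / [1 - (-0.3315)(-0.3315)]
         = -0.24719225 / 0.89010775 = -0.27771.
  Update: phi_21 = phi_11 - phi_22 phi_11 = -0.3315 - (-0.27771)(-0.3315) = -0.423561.
Step k = 3:
  phi_33 = [rho(3) - phi_21 rho(2) - phi_22 rho(1)] / [1 - phi_21 rho(1) - phi_22 rho(2)]
    numerator   = 0.0779 - (-0.423561)(-0.1373) - (-0.27771)(-0.3315) = -0.07231595
    denominator = 1 - (-0.423561)(-0.3315) - (-0.27771)(-0.1373) = 0.82145987
  phi_33 = -0.07231595 / 0.82145987 = -0.088.
Therefore phi_{33} = -0.0880.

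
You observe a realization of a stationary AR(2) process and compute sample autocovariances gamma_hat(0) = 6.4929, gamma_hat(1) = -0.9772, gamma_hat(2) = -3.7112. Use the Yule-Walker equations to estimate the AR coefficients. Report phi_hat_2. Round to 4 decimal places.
\hat\phi_{2} = -0.6080

The Yule-Walker equations for an AR(p) process read, in matrix form,
  Gamma_p phi = r_p,   with   (Gamma_p)_{ij} = gamma(|i - j|),
                       (r_p)_i = gamma(i),   i,j = 1..p.
Substitute the sample gammas (Toeplitz matrix and right-hand side of size 2):
  Gamma_p = [[6.4929, -0.9772], [-0.9772, 6.4929]]
  r_p     = [-0.9772, -3.7112]
Written out:
  6.4929 phi_1 - 0.9772 phi_2 = -0.9772
  -0.9772 phi_1 + 6.4929 phi_2 = -3.7112
Solve by Cramer's rule:
  det = gamma(0)^2 - gamma(1)^2 = (6.4929)^2 - (-0.9772)^2 = 42.15775041 - 0.95491984 = 41.20283057
  phi_hat_1 = [gamma(1) gamma(0) - gamma(1) gamma(2)] / det = [(-0.9772)(6.4929) - (-0.9772)(-3.7112)] / 41.20283057 = -9.97144652 / 41.20283057 = -0.242
  phi_hat_2 = [gamma(0) gamma(2) - gamma(1)^2] / det = [(6.4929)(-3.7112) - (-0.9772)^2] / 41.20283057 = -25.05137032 / 41.20283057 = -0.608
So phi_hat = [-0.2420, -0.6080].
Therefore phi_hat_2 = -0.6080.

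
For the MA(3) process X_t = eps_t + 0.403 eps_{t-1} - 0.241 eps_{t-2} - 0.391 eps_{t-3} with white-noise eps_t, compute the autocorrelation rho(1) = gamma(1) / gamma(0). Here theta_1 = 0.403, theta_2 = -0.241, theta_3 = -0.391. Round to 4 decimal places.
\rho(1) = 0.2913

For an MA(q) process with theta_0 = 1, the autocovariance is
  gamma(k) = sigma^2 * sum_{i=0..q-k} theta_i * theta_{i+k},
and rho(k) = gamma(k) / gamma(0). Sigma^2 cancels.
  numerator   = (1)*(0.403) + (0.403)*(-0.241) + (-0.241)*(-0.391) = 0.400108.
  denominator = (1)^2 + (0.403)^2 + (-0.241)^2 + (-0.391)^2 = 1.373371.
  rho(1) = 0.400108 / 1.373371 = 0.2913.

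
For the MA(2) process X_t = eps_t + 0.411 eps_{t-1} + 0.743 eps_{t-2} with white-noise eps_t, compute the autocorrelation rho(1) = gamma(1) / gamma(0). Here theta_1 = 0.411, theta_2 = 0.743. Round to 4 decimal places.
\rho(1) = 0.4163

For an MA(q) process with theta_0 = 1, the autocovariance is
  gamma(k) = sigma^2 * sum_{i=0..q-k} theta_i * theta_{i+k},
and rho(k) = gamma(k) / gamma(0). Sigma^2 cancels.
  numerator   = (1)*(0.411) + (0.411)*(0.743) = 0.716373.
  denominator = (1)^2 + (0.411)^2 + (0.743)^2 = 1.72097.
  rho(1) = 0.716373 / 1.72097 = 0.4163.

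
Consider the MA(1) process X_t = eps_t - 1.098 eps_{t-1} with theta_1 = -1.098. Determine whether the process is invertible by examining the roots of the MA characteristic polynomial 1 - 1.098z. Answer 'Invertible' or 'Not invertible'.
\text{Not invertible}

The MA(q) characteristic polynomial is P(z) = 1 - 1.098z.
Invertibility requires all roots to lie outside the unit circle, i.e. |z| > 1 for every root.
This is linear in z: 1 + (-1.098) z = 0  =>  z = -1/(-1.098) = 0.910747,  |z| = 0.910747.
Moduli of all roots: 0.9107.
All moduli strictly greater than 1? No.
Verdict: Not invertible.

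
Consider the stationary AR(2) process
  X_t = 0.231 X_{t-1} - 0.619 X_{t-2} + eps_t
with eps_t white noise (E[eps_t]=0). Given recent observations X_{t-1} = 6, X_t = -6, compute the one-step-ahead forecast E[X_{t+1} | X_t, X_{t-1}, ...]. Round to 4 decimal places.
E[X_{t+1} \mid \mathcal F_t] = -5.1000

For an AR(p) model X_t = c + sum_i phi_i X_{t-i} + eps_t, the
one-step-ahead conditional mean is
  E[X_{t+1} | X_t, ...] = c + sum_i phi_i X_{t+1-i}.
Substitute known values:
  E[X_{t+1} | ...] = (0.231) * (-6) + (-0.619) * (6)
                   = -5.1000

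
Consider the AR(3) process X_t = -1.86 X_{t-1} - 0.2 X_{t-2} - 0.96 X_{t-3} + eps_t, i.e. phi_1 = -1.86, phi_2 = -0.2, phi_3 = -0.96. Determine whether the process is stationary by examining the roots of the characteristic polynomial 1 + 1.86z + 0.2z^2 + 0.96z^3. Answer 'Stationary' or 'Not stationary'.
\text{Not stationary}

The AR(p) characteristic polynomial is P(z) = 1 + 1.86z + 0.2z^2 + 0.96z^3.
Stationarity requires all roots to lie outside the unit circle, i.e. |z| > 1 for every root.
Degree 3: look for a simple real root z0 first, then factor out (1 - z/z0) and solve the remaining quadratic.
Testing z0 = -0.5: P(-0.5) = 1 + (1.86)(-0.5) + (0.2)(-0.5)^2 + (0.96)(-0.5)^3
  = 1 + (-0.93) + (0.05) + (-0.12) = 0.  So z_0 = -0.5 is a root, |z_0| = 0.5.
Divide out the factor (1 + 2 z) = (1 - z/z0) (since 1/z0 = -2):
  P(z) = (1 + 2 z)(1 + (-0.14) z + (0.48) z^2)
  [check: z-coef -0.14 - (-2) = 1.86; z^2-coef 0.48 - (-2)(-0.14) = 0.2; z^3-coef -(-2)(0.48) = 0.96.]
Remaining roots from the quadratic factor 1 + (-0.14) z + (0.48) z^2:
  Set 1 + (-0.14) z + (0.48) z^2 = 0, i.e. a z^2 + b z + c = 0 with a = 0.48, b = -0.14, c = 1.
  Discriminant D = b^2 - 4ac = (-0.14)^2 - 4*(0.48)*1 = 0.0196 - (1.92) = -1.9004.
  D < 0, so the roots are the complex-conjugate pair z = (-b +/- i sqrt(-D)) / (2a) = 0.1458 +/- 1.436i.
  For a conjugate pair |z|^2 = z * conj(z) = (product of roots) = c/a = 1/(0.48) = 2.083333, so |z| = sqrt(2.083333) = 1.4434 for both roots.
Moduli of all roots: 0.5000, 1.4434, 1.4434.
All moduli strictly greater than 1? No.
Verdict: Not stationary.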